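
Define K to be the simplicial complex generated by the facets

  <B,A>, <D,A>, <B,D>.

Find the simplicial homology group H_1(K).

We work with the vertex ordering A < B < D. The simplices of K, each written with vertices in increasing order, are:

  0-simplices (3): A, B, D
  1-simplices (3): AB, AD, BD

Hence C_0 ≅ Z^3, C_1 ≅ Z^3.

∂_1: C_1 → C_0 sends each edge [p,q] (with p < q) to q − p.
As a 3×3 matrix over Z this has rank 2, with invariant factors (1,1).

Computing H_k = (kernel of ∂_k) / (image of ∂_{k+1}):

  H_1: rank ker ∂_1 − rank ∂_2 = (3 − 2) − 0 = 1, and there is no ∂_2, so H_1 ≅ Z.

(K is a triangulation of the circle S^1.)

H_1 ≅ Z.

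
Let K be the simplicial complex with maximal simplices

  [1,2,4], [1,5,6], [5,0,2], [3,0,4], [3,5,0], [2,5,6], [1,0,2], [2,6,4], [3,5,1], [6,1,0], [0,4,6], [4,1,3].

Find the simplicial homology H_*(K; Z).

K has 7 vertices, 18 edges, 12 triangles.
rank ∂_0 = 0, rank ∂_1 = 6 ⇒ b_0 = 7 − 0 − 6 = 1; all invariant factors of ∂_1 are 1 so no torsion. So H_0 = Z.
rank ∂_1 = 6, rank ∂_2 = 12 ⇒ b_1 = 18 − 6 − 12 = 0; ∂_2 has invariant factor(s) [2] giving torsion. So H_1 = Z/2.
rank ∂_2 = 12, rank ∂_3 = 0 ⇒ b_2 = 12 − 12 − 0 = 0. So H_2 = 0.

H_0 ≅ Z,  H_1 ≅ Z/2,  H_2 = 0.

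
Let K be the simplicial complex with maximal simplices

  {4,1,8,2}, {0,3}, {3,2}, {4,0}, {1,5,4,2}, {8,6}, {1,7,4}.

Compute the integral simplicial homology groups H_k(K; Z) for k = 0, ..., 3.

H_0 = Z,  H_1 = Z,  H_2 = 0,  H_3 = 0.

K has 9 vertices, 15 edges, 8 triangles, 2 3-simplices.
rank ∂_0 = 0, rank ∂_1 = 8 ⇒ b_0 = 9 − 0 − 8 = 1; all invariant factors of ∂_1 are 1 so no torsion. So H_0 ≅ Z.
rank ∂_1 = 8, rank ∂_2 = 6 ⇒ b_1 = 15 − 8 − 6 = 1; all invariant factors of ∂_2 are 1 so no torsion. So H_1 ≅ Z.
rank ∂_2 = 6, rank ∂_3 = 2 ⇒ b_2 = 8 − 6 − 2 = 0; all invariant factors of ∂_3 are 1 so no torsion. So H_2 ≅ 0.
rank ∂_3 = 2, rank ∂_4 = 0 ⇒ b_3 = 2 − 2 − 0 = 0. So H_3 ≅ 0.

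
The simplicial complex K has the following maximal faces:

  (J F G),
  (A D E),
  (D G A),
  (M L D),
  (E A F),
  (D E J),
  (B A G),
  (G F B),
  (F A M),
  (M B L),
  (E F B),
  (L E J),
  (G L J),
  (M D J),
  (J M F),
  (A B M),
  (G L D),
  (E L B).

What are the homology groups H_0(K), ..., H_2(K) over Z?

H_0 ≅ Z,  H_1 ≅ Z ⊕ Z/2Z,  H_2 = 0.

Take the total order A < B < D < E < F < G < J < L < M on the vertex set. Then K (dimension 2) consists of the simplices:

  0-simplices (9): A, B, D, E, F, G, J, L, M
  1-simplices (27): AB, AD, AE, AF, AG, AM, BE, BF, BG, BL, BM, DE, DG, DJ, DL, DM, EF, EJ, EL, FG, FJ, FM, GJ, GL, JL, JM, LM
  2-simplices (18): ABG, ABM, ADE, ADG, AEF, AFM, BEF, BEL, BFG, BLM, DEJ, DGL, DJM, DLM, EJL, FGJ, FJM, GJL

Hence C_0 ≅ Z^9, C_1 ≅ Z^27, C_2 ≅ Z^18.

Boundary ∂_1: C_1 → C_0 is given by ∂[p,q] = [q] − [p]. For instance
  ∂AE = E − A.
The 9×27 boundary matrix has rank 8 and Smith normal form diag(1,1,1,1,1,1,1,1).

∂_2: C_2 → C_1 sends each 2-simplex [p,q,r] to [q,r] − [p,r] + [p,q]. For instance
  ∂ABM = BM − AM + AB,
  ∂BLM = LM − BM + BL.
This gives a 27×18 integer matrix of rank 18; reducing to Smith normal form yields diagonal entries (1,1,1,1,1,1,1,1,1,1,1,1,1,1,1,1,1,2).

Now H_k = ker ∂_k / im ∂_{k+1}, so:

  H_0: rank C_0 − rank ∂_1 = 9 − 8 = 1, and the invariant factors of ∂_1 are all 1, so H_0 = Z.
  H_1: rank ker ∂_1 − rank ∂_2 = (27 − 8) − 18 = 1, and ∂_2 has invariant factor 2 > 1, so H_1 = Z ⊕ Z/2Z.
  H_2: rank ker ∂_2 − rank ∂_3 = (18 − 18) − 0 = 0, and there is no ∂_3, so H_2 = 0.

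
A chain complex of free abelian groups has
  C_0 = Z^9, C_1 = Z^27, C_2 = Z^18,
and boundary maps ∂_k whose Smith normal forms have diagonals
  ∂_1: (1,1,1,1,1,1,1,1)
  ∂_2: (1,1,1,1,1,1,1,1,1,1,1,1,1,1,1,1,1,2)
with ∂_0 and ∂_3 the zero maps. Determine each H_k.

H_0 ≅ Z,  H_1 ≅ Z ⊕ Z/2,  H_2 = 0.

H_0: b_0 = 9 − 0 − 8 = 1; torsion from ∂_1 factors > 1: none. So H_0 ≅ Z.
H_1: b_1 = 27 − 8 − 18 = 1; torsion from ∂_2 factors > 1: [2]. So H_1 ≅ Z ⊕ Z/2.
H_2: b_2 = 18 − 18 − 0 = 0; torsion from ∂_3 factors > 1: none. So H_2 ≅ 0.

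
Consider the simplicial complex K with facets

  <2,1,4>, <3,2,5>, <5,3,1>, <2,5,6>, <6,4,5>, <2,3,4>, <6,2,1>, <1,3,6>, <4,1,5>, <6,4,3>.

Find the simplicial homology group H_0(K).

Fix the vertex order 1 < 2 < 3 < 4 < 5 < 6 and write every simplex with vertices in increasing order. Then dim K = 2 and the simplices of K are:

  0-simplices (6): [1], [2], [3], [4], [5], [6]
  1-simplices (15): [1,2], [1,3], [1,4], [1,5], [1,6], [2,3], [2,4], [2,5], [2,6], [3,4], [3,5], [3,6], [4,5], [4,6], [5,6]
  2-simplices (10): [1,2,4], [1,2,6], [1,3,5], [1,3,6], [1,4,5], [2,3,4], [2,3,5], [2,5,6], [3,4,6], [4,5,6]

giving chain groups C_0 ≅ Z^6, C_1 ≅ Z^15, C_2 ≅ Z^10.

Boundary ∂_1: C_1 → C_0 sends each edge [p,q] (with p < q) to q − p.
The resulting 6×15 matrix has rank 5, and its Smith normal form has invariant factors (1,1,1,1,1).

The boundary map ∂_2: C_2 → C_1 maps a triangle to the signed sum of its edges. For instance
  ∂[2,5,6] = [5,6] − [2,6] + [2,5],
  ∂[1,3,6] = [3,6] − [1,6] + [1,3].
This gives a 15×10 integer matrix of rank 10; reducing to Smith normal form yields diagonal entries (1,1,1,1,1,1,1,1,1,2).

From H_k ≅ ker(∂_k) / im(∂_{k+1}) we obtain:

  H_0: rank C_0 − rank ∂_1 = 6 − 5 = 1, and the invariant factors of ∂_1 are all 1, so H_0 ≅ Z.

H_0 ≅ Z.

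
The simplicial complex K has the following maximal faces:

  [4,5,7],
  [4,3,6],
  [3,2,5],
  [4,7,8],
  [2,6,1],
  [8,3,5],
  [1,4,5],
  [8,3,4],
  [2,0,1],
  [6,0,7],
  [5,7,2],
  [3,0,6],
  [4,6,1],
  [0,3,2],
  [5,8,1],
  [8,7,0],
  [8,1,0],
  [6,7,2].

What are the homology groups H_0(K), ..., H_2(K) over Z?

H_0 = Z,  H_1 = Z × Z/2,  H_2 = 0.

Take the total order 0 < 1 < 2 < 3 < 4 < 5 < 6 < 7 < 8 on the vertex set. Then K (dimension 2) consists of the simplices:

  0-simplices (9): [0], [1], [2], [3], [4], [5], [6], [7], [8]
  1-simplices (27): (27 of them)
  2-simplices (18): [0,1,2], [0,1,8], [0,2,3], [0,3,6], [0,6,7], [0,7,8], [1,2,6], [1,4,5], [1,4,6], [1,5,8], [2,3,5], [2,5,7], [2,6,7], [3,4,6], [3,4,8], [3,5,8], [4,5,7], [4,7,8]

Hence C_0 ≅ Z^9, C_1 ≅ Z^27, C_2 ≅ Z^18.

The boundary map ∂_1: C_1 → C_0 is given by ∂[p,q] = [q] − [p]. For instance
  ∂[2,3] = [3] − [2].
The 9×27 boundary matrix has rank 8 and Smith normal form diag(1,1,1,1,1,1,1,1).

Boundary ∂_2: C_2 → C_1 maps a triangle to the signed sum of its edges. For instance
  ∂[0,3,6] = [3,6] − [0,6] + [0,3],
  ∂[3,5,8] = [5,8] − [3,8] + [3,5].
The resulting 27×18 matrix has rank 18, and its Smith normal form has invariant factors (1,1,1,1,1,1,1,1,1,1,1,1,1,1,1,1,1,2).

Computing H_k = (kernel of ∂_k) / (image of ∂_{k+1}):

  H_0: rank C_0 − rank ∂_1 = 9 − 8 = 1, and the invariant factors of ∂_1 are all 1, so H_0 = Z.
  H_1: rank ker ∂_1 − rank ∂_2 = (27 − 8) − 18 = 1, and ∂_2 has invariant factor 2 > 1, so H_1 = Z × Z/2.
  H_2: rank ker ∂_2 − rank ∂_3 = (18 − 18) − 0 = 0, and there is no ∂_3, so H_2 = 0.

As a check, the Euler characteristic is 9 − 27 + 18 = 0, which agrees with 1 − 1 + 0 = 0.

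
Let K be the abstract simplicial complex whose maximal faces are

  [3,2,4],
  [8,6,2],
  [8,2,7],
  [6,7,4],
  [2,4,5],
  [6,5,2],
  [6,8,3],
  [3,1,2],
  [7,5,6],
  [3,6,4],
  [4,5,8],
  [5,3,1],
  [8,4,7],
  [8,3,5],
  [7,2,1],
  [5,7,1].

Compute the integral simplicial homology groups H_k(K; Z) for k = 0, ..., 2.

Take the total order 1 < 2 < 3 < 4 < 5 < 6 < 7 < 8 on the vertex set. Then K (dimension 2) consists of the simplices:

  0-simplices (8): [1], [2], [3], [4], [5], [6], [7], [8]
  1-simplices (24): (24 of them)
  2-simplices (16): [1,2,3], [1,2,7], [1,3,5], [1,5,7], [2,3,4], [2,4,5], [2,5,6], [2,6,8], [2,7,8], [3,4,6], [3,5,8], [3,6,8], [4,5,8], [4,6,7], [4,7,8], [5,6,7]

giving chain groups C_0 ≅ Z^8, C_1 ≅ Z^24, C_2 ≅ Z^16.

Boundary ∂_1: C_1 → C_0 is given by ∂[p,q] = [q] − [p].
As a 8×24 matrix over Z this has rank 7, with invariant factors (1,1,1,1,1,1,1).

Boundary ∂_2: C_2 → C_1 sends each 2-simplex [p,q,r] to [q,r] − [p,r] + [p,q]. For instance
  ∂[3,4,6] = [4,6] − [3,6] + [3,4],
  ∂[2,4,5] = [4,5] − [2,5] + [2,4].
This gives a 24×16 integer matrix of rank 15; reducing to Smith normal form yields diagonal entries (1,1,1,1,1,1,1,1,1,1,1,1,1,1,1).

Reading off H_k = ker ∂_k / im ∂_{k+1}:

  H_0: rank C_0 − rank ∂_1 = 8 − 7 = 1, and the invariant factors of ∂_1 are all 1, so H_0 = Z.
  H_1: rank ker ∂_1 − rank ∂_2 = (24 − 7) − 15 = 2, and the invariant factors of ∂_2 are all 1, so H_1 = Z^2.
  H_2: rank ker ∂_2 − rank ∂_3 = (16 − 15) − 0 = 1, and there is no ∂_3, so H_2 = Z.

H_0 = Z,  H_1 = Z^2,  H_2 = Z.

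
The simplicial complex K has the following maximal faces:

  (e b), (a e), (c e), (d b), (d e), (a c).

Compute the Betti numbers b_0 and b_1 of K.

Order the vertices as a < b < c < d < e. Listing each simplex with vertices in this order, K has dimension 1 with simplices:

  0-simplices (5): a, b, c, d, e
  1-simplices (6): ac, ae, bd, be, ce, de

Hence C_0 ≅ Z^5, C_1 ≅ Z^6.

The boundary map ∂_1: C_1 → C_0 sends each edge [p,q] (with p < q) to q − p.
The 5×6 boundary matrix has rank 4 and Smith normal form diag(1,1,1,1).

Computing H_k = (kernel of ∂_k) / (image of ∂_{k+1}):

  H_0: rank C_0 − rank ∂_1 = 5 − 4 = 1, and the invariant factors of ∂_1 are all 1, so H_0 ≅ Z.
  H_1: rank ker ∂_1 − rank ∂_2 = (6 − 4) − 0 = 2, and there is no ∂_2, so H_1 ≅ Z^2.

As a check, the Euler characteristic is 5 − 6 = -1, which agrees with 1 − 2 = -1.
(K is a triangulation of a wedge of 2 circles.)

Hence the Betti numbers are b_0 = 1, b_1 = 2.

b_0 = 1, b_1 = 2.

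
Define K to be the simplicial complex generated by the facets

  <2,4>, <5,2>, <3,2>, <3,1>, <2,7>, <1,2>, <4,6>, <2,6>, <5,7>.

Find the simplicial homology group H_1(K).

Fix the vertex order 1 < 2 < 3 < 4 < 5 < 6 < 7 and write every simplex with vertices in increasing order. Then dim K = 1 and the simplices of K are:

  0-simplices (7): [1], [2], [3], [4], [5], [6], [7]
  1-simplices (9): [1,2], [1,3], [2,3], [2,4], [2,5], [2,6], [2,7], [4,6], [5,7]

giving chain groups C_0 ≅ Z^7, C_1 ≅ Z^9.

∂_1: C_1 → C_0 maps an edge to its endpoints' difference, ∂[p,q] = q − p. For instance
  ∂[5,7] = [7] − [5].
The resulting 7×9 matrix has rank 6, and its Smith normal form has invariant factors (1,1,1,1,1,1).

Computing H_k = (kernel of ∂_k) / (image of ∂_{k+1}):

  H_1: rank ker ∂_1 − rank ∂_2 = (9 − 6) − 0 = 3, and there is no ∂_2, so H_1 ≅ Z^3.

(K is a triangulation of a wedge of 3 circles.)

H_1 = Z^3.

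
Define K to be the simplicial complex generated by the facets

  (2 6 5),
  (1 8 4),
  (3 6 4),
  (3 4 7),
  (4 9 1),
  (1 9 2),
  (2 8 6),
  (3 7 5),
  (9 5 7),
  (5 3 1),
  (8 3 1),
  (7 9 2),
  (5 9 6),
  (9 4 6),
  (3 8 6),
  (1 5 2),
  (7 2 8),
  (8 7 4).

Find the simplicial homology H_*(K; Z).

H_0 ≅ Z,  H_1 ≅ Z × Z/2,  H_2 = 0.

Fix the vertex order 1 < 2 < 3 < 4 < 5 < 6 < 7 < 8 < 9 and write every simplex with vertices in increasing order. Then dim K = 2 and the simplices of K are:

  0-simplices (9): [1], [2], [3], [4], [5], [6], [7], [8], [9]
  1-simplices (27): (27 of them)
  2-simplices (18): [1,2,5], [1,2,9], [1,3,5], [1,3,8], [1,4,8], [1,4,9], [2,5,6], [2,6,8], [2,7,8], [2,7,9], [3,4,6], [3,4,7], [3,5,7], [3,6,8], [4,6,9], [4,7,8], [5,6,9], [5,7,9]

so the chain groups are C_0 ≅ Z^9, C_1 ≅ Z^27, C_2 ≅ Z^18.

The boundary map ∂_1: C_1 → C_0 sends each edge [p,q] (with p < q) to q − p.
As a 9×27 matrix over Z this has rank 8, with invariant factors (1,1,1,1,1,1,1,1).

Boundary ∂_2: C_2 → C_1 sends each 2-simplex [p,q,r] to [q,r] − [p,r] + [p,q]. For instance
  ∂[3,5,7] = [5,7] − [3,7] + [3,5],
  ∂[2,7,8] = [7,8] − [2,8] + [2,7].
The 27×18 boundary matrix has rank 18 and Smith normal form diag(1,1,1,1,1,1,1,1,1,1,1,1,1,1,1,1,1,2).

From H_k ≅ ker(∂_k) / im(∂_{k+1}) we obtain:

  H_0: rank C_0 − rank ∂_1 = 9 − 8 = 1, and the invariant factors of ∂_1 are all 1, so H_0 ≅ Z.
  H_1: rank ker ∂_1 − rank ∂_2 = (27 − 8) − 18 = 1, and ∂_2 has invariant factor 2 > 1, so H_1 ≅ Z × Z/2.
  H_2: rank ker ∂_2 − rank ∂_3 = (18 − 18) − 0 = 0, and there is no ∂_3, so H_2 ≅ 0.

(K is a triangulation of the Klein bottle.)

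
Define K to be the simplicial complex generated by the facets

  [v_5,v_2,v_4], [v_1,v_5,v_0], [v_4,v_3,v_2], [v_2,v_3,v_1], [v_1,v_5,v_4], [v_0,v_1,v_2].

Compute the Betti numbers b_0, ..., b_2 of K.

b_0 = 1, b_1 = 1, b_2 = 0.

Take the total order v_0 < v_1 < v_2 < v_3 < v_4 < v_5 on the vertex set. Then K (dimension 2) consists of the simplices:

  0-simplices (6): [v_0], [v_1], [v_2], [v_3], [v_4], [v_5]
  1-simplices (12): [v_0,v_1], [v_0,v_2], [v_0,v_5], [v_1,v_2], [v_1,v_3], [v_1,v_4], [v_1,v_5], [v_2,v_3], [v_2,v_4], [v_2,v_5], [v_3,v_4], [v_4,v_5]
  2-simplices (6): [v_0,v_1,v_2], [v_0,v_1,v_5], [v_1,v_2,v_3], [v_1,v_4,v_5], [v_2,v_3,v_4], [v_2,v_4,v_5]

giving chain groups C_0 ≅ Z^6, C_1 ≅ Z^12, C_2 ≅ Z^6.

Boundary ∂_1: C_1 → C_0 is given by ∂[p,q] = [q] − [p].
The resulting 6×12 matrix has rank 5, and its Smith normal form has invariant factors (1,1,1,1,1).

Boundary ∂_2: C_2 → C_1 acts by ∂[p,q,r] = [q,r] − [p,r] + [p,q]. For instance
  ∂[v_1,v_2,v_3] = [v_2,v_3] − [v_1,v_3] + [v_1,v_2],
  ∂[v_0,v_1,v_2] = [v_1,v_2] − [v_0,v_2] + [v_0,v_1].
As a 12×6 matrix over Z this has rank 6, with invariant factors (1,1,1,1,1,1).

Computing H_k = (kernel of ∂_k) / (image of ∂_{k+1}):

  H_0: rank C_0 − rank ∂_1 = 6 − 5 = 1, and the invariant factors of ∂_1 are all 1, so H_0 ≅ Z.
  H_1: rank ker ∂_1 − rank ∂_2 = (12 − 5) − 6 = 1, and the invariant factors of ∂_2 are all 1, so H_1 ≅ Z.
  H_2: rank ker ∂_2 − rank ∂_3 = (6 − 6) − 0 = 0, and there is no ∂_3, so H_2 ≅ 0.

As a check, the Euler characteristic is 6 − 12 + 6 = 0, which agrees with 1 − 1 + 0 = 0.

Hence the Betti numbers are b_0 = 1, b_1 = 1, b_2 = 0.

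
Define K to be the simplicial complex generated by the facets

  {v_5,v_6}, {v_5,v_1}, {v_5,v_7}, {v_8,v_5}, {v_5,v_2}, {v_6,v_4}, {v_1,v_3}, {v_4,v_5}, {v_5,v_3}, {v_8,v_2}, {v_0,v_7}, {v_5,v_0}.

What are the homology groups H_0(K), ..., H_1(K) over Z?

H_0 ≅ Z,  H_1 ≅ Z^4.

Take the total order v_0 < v_1 < v_2 < v_3 < v_4 < v_5 < v_6 < v_7 < v_8 on the vertex set. Then K (dimension 1) consists of the simplices:

  0-simplices (9): [v_0], [v_1], [v_2], [v_3], [v_4], [v_5], [v_6], [v_7], [v_8]
  1-simplices (12): [v_0,v_5], [v_0,v_7], [v_1,v_3], [v_1,v_5], [v_2,v_5], [v_2,v_8], [v_3,v_5], [v_4,v_5], [v_4,v_6], [v_5,v_6], [v_5,v_7], [v_5,v_8]

Hence C_0 ≅ Z^9, C_1 ≅ Z^12.

∂_1: C_1 → C_0 is given by ∂[p,q] = [q] − [p].
The 9×12 boundary matrix has rank 8 and Smith normal form diag(1,1,1,1,1,1,1,1).

Reading off H_k = ker ∂_k / im ∂_{k+1}:

  H_0: rank C_0 − rank ∂_1 = 9 − 8 = 1, and the invariant factors of ∂_1 are all 1, so H_0 = Z.
  H_1: rank ker ∂_1 − rank ∂_2 = (12 − 8) − 0 = 4, and there is no ∂_2, so H_1 = Z^4.

As a check, the Euler characteristic is 9 − 12 = -3, which agrees with 1 − 4 = -3.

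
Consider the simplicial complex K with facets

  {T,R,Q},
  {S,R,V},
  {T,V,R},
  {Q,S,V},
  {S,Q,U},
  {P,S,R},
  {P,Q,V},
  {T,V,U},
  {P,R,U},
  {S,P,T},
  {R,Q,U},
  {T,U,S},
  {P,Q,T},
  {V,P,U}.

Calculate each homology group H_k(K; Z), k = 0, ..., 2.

We work with the vertex ordering P < Q < R < S < T < U < V. The simplices of K, each written with vertices in increasing order, are:

  0-simplices (7): P, Q, R, S, T, U, V
  1-simplices (21): PQ, PR, PS, PT, PU, PV, QR, QS, QT, QU, QV, RS, RT, RU, RV, ST, SU, SV, TU, TV, UV
  2-simplices (14): PQT, PQV, PRS, PRU, PST, PUV, QRT, QRU, QSU, QSV, RSV, RTV, STU, TUV

so the chain groups are C_0 ≅ Z^7, C_1 ≅ Z^21, C_2 ≅ Z^14.

∂_1: C_1 → C_0 is given by ∂[p,q] = [q] − [p].
The 7×21 boundary matrix has rank 6 and Smith normal form diag(1,1,1,1,1,1).

Boundary ∂_2: C_2 → C_1 maps a triangle to the signed sum of its edges. For instance
  ∂PQV = QV − PV + PQ,
  ∂QSU = SU − QU + QS.
The resulting 21×14 matrix has rank 13, and its Smith normal form has invariant factors (1,1,1,1,1,1,1,1,1,1,1,1,1).

Computing H_k = (kernel of ∂_k) / (image of ∂_{k+1}):

  H_0: rank C_0 − rank ∂_1 = 7 − 6 = 1, and the invariant factors of ∂_1 are all 1, so H_0 = Z.
  H_1: rank ker ∂_1 − rank ∂_2 = (21 − 6) − 13 = 2, and the invariant factors of ∂_2 are all 1, so H_1 = Z^2.
  H_2: rank ker ∂_2 − rank ∂_3 = (14 − 13) − 0 = 1, and there is no ∂_3, so H_2 = Z.

As a check, the Euler characteristic is 7 − 21 + 14 = 0, which agrees with 1 − 2 + 1 = 0.

H_0 ≅ Z,  H_1 ≅ Z^2,  H_2 ≅ Z.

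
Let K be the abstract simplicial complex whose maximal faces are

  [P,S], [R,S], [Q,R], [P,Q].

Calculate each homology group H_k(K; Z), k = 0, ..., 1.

H_0 = Z,  H_1 = Z.

Take the total order P < Q < R < S on the vertex set. Then K (dimension 1) consists of the simplices:

  0-simplices (4): P, Q, R, S
  1-simplices (4): PQ, PS, QR, RS

Hence C_0 ≅ Z^4, C_1 ≅ Z^4.

Boundary ∂_1: C_1 → C_0 sends each edge [p,q] (with p < q) to q − p. For instance
  ∂PS = S − P.
The resulting 4×4 matrix has rank 3, and its Smith normal form has invariant factors (1,1,1).

From H_k ≅ ker(∂_k) / im(∂_{k+1}) we obtain:

  H_0: rank C_0 − rank ∂_1 = 4 − 3 = 1, and the invariant factors of ∂_1 are all 1, so H_0 = Z.
  H_1: rank ker ∂_1 − rank ∂_2 = (4 − 3) − 0 = 1, and there is no ∂_2, so H_1 = Z.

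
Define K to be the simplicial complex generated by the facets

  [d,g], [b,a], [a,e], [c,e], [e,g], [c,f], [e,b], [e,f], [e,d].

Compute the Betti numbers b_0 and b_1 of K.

K has 7 vertices, 9 edges.
rank ∂_0 = 0, rank ∂_1 = 6 ⇒ b_0 = 7 − 0 − 6 = 1; all invariant factors of ∂_1 are 1 so no torsion. So H_0 = Z.
rank ∂_1 = 6, rank ∂_2 = 0 ⇒ b_1 = 9 − 6 − 0 = 3. So H_1 = Z^3.

b_0 = 1, b_1 = 3.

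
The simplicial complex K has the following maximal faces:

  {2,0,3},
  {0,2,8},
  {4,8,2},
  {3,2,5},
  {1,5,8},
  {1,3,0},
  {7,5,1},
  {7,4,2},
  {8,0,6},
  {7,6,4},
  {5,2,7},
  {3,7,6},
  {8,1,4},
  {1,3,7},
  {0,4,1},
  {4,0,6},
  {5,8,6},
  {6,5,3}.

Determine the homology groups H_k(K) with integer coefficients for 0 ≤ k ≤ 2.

We work with the vertex ordering 0 < 1 < 2 < 3 < 4 < 5 < 6 < 7 < 8. The simplices of K, each written with vertices in increasing order, are:

  0-simplices (9): [0], [1], [2], [3], [4], [5], [6], [7], [8]
  1-simplices (27): (27 of them)
  2-simplices (18): [0,1,3], [0,1,4], [0,2,3], [0,2,8], [0,4,6], [0,6,8], [1,3,7], [1,4,8], [1,5,7], [1,5,8], [2,3,5], [2,4,7], [2,4,8], [2,5,7], [3,5,6], [3,6,7], [4,6,7], [5,6,8]

giving chain groups C_0 ≅ Z^9, C_1 ≅ Z^27, C_2 ≅ Z^18.

Boundary ∂_1: C_1 → C_0 sends each edge [p,q] (with p < q) to q − p. For instance
  ∂[0,4] = [4] − [0].
The resulting 9×27 matrix has rank 8, and its Smith normal form has invariant factors (1,1,1,1,1,1,1,1).

∂_2: C_2 → C_1 sends each 2-simplex [p,q,r] to [q,r] − [p,r] + [p,q]. For instance
  ∂[0,1,3] = [1,3] − [0,3] + [0,1],
  ∂[1,5,8] = [5,8] − [1,8] + [1,5].
As a 27×18 matrix over Z this has rank 18, with invariant factors (1,1,1,1,1,1,1,1,1,1,1,1,1,1,1,1,1,2).

Reading off H_k = ker ∂_k / im ∂_{k+1}:

  H_0: rank C_0 − rank ∂_1 = 9 − 8 = 1, and the invariant factors of ∂_1 are all 1, so H_0 ≅ Z.
  H_1: rank ker ∂_1 − rank ∂_2 = (27 − 8) − 18 = 1, and ∂_2 has invariant factor 2 > 1, so H_1 ≅ Z × Z/2.
  H_2: rank ker ∂_2 − rank ∂_3 = (18 − 18) − 0 = 0, and there is no ∂_3, so H_2 ≅ 0.

As a check, the Euler characteristic is 9 − 27 + 18 = 0, which agrees with 1 − 1 + 0 = 0.

H_0 = Z,  H_1 = Z × Z/2,  H_2 = 0.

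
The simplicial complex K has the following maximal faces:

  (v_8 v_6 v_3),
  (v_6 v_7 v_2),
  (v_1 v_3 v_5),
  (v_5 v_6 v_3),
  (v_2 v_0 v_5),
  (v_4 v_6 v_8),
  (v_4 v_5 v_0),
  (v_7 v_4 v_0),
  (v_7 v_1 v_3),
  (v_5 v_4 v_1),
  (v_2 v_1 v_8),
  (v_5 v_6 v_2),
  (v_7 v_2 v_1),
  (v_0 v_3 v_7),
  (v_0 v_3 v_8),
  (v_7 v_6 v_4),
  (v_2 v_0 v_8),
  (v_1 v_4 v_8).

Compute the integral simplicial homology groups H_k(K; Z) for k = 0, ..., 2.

H_0 = Z,  H_1 = Z^2,  H_2 = Z.

K has 9 vertices, 27 edges, 18 triangles.
rank ∂_0 = 0, rank ∂_1 = 8 ⇒ b_0 = 9 − 0 − 8 = 1; all invariant factors of ∂_1 are 1 so no torsion. So H_0 = Z.
rank ∂_1 = 8, rank ∂_2 = 17 ⇒ b_1 = 27 − 8 − 17 = 2; all invariant factors of ∂_2 are 1 so no torsion. So H_1 = Z^2.
rank ∂_2 = 17, rank ∂_3 = 0 ⇒ b_2 = 18 − 17 − 0 = 1. So H_2 = Z.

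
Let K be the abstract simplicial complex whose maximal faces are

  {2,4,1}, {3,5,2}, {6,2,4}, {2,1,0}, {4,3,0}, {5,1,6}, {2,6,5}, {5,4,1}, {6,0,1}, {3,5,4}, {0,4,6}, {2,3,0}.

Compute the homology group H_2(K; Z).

We work with the vertex ordering 0 < 1 < 2 < 3 < 4 < 5 < 6. The simplices of K, each written with vertices in increasing order, are:

  0-simplices (7): [0], [1], [2], [3], [4], [5], [6]
  1-simplices (18): [0,1], [0,2], [0,3], [0,4], [0,6], [1,2], [1,4], [1,5], [1,6], [2,3], [2,4], [2,5], [2,6], [3,4], [3,5], [4,5], [4,6], [5,6]
  2-simplices (12): [0,1,2], [0,1,6], [0,2,3], [0,3,4], [0,4,6], [1,2,4], [1,4,5], [1,5,6], [2,3,5], [2,4,6], [2,5,6], [3,4,5]

so the chain groups are C_0 ≅ Z^7, C_1 ≅ Z^18, C_2 ≅ Z^12.

∂_1: C_1 → C_0 is given by ∂[p,q] = [q] − [p]. For instance
  ∂[3,4] = [4] − [3].
The resulting 7×18 matrix has rank 6, and its Smith normal form has invariant factors (1,1,1,1,1,1).

∂_2: C_2 → C_1 acts by ∂[p,q,r] = [q,r] − [p,r] + [p,q]. For instance
  ∂[1,2,4] = [2,4] − [1,4] + [1,2],
  ∂[0,3,4] = [3,4] − [0,4] + [0,3].
The resulting 18×12 matrix has rank 12, and its Smith normal form has invariant factors (1,1,1,1,1,1,1,1,1,1,1,2).

From H_k ≅ ker(∂_k) / im(∂_{k+1}) we obtain:

  H_2: rank ker ∂_2 − rank ∂_3 = (12 − 12) − 0 = 0, and there is no ∂_3, so H_2 ≅ 0.

H_2 = 0.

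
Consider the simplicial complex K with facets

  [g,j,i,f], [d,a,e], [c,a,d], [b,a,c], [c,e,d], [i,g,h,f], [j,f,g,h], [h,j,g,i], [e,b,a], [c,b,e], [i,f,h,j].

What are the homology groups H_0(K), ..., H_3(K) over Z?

Take the total order a < b < c < d < e < f < g < h < i < j on the vertex set. Then K (dimension 3) consists of the simplices:

  0-simplices (10): a, b, c, d, e, f, g, h, i, j
  1-simplices (19): ab, ac, ad, ae, bc, be, cd, ce, de, fg, fh, fi, fj, gh, gi, gj, hi, hj, ij
  2-simplices (16): abc, abe, acd, ade, bce, cde, fgh, fgi, fgj, fhi, fhj, fij, ghi, ghj, gij, hij
  3-simplices (5): fghi, fghj, fgij, fhij, ghij

so the chain groups are C_0 ≅ Z^10, C_1 ≅ Z^19, C_2 ≅ Z^16, C_3 ≅ Z^5.

The boundary map ∂_1: C_1 → C_0 is given by ∂[p,q] = [q] − [p].
The 10×19 boundary matrix has rank 8 and Smith normal form diag(1,1,1,1,1,1,1,1).

The boundary map ∂_2: C_2 → C_1 sends each 2-simplex [p,q,r] to [q,r] − [p,r] + [p,q]. For instance
  ∂hij = ij − hj + hi,
  ∂fij = ij − fj + fi.
The 19×16 boundary matrix has rank 11 and Smith normal form diag(1,1,1,1,1,1,1,1,1,1,1).

The boundary map ∂_3: C_3 → C_2 sends each 3-simplex σ to the alternating sum Σ_i (−1)^i (σ with its i-th vertex removed). For instance
  ∂fgij = gij − fij + fgj − fgi,
  ∂ghij = hij − gij + ghj − ghi.
This gives a 16×5 integer matrix of rank 4; reducing to Smith normal form yields diagonal entries (1,1,1,1).

Reading off H_k = ker ∂_k / im ∂_{k+1}:

  H_0: rank C_0 − rank ∂_1 = 10 − 8 = 2, and the invariant factors of ∂_1 are all 1, so H_0 = Z^2.
  H_1: rank ker ∂_1 − rank ∂_2 = (19 − 8) − 11 = 0, and the invariant factors of ∂_2 are all 1, so H_1 = 0.
  H_2: rank ker ∂_2 − rank ∂_3 = (16 − 11) − 4 = 1, and the invariant factors of ∂_3 are all 1, so H_2 = Z.
  H_3: rank ker ∂_3 − rank ∂_4 = (5 − 4) − 0 = 1, and there is no ∂_4, so H_3 = Z.

H_0 ≅ Z^2,  H_1 = 0,  H_2 ≅ Z,  H_3 ≅ Z.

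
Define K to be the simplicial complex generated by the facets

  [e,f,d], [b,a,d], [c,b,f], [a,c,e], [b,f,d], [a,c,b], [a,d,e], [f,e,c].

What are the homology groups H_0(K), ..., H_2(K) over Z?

Fix the vertex order a < b < c < d < e < f and write every simplex with vertices in increasing order. Then dim K = 2 and the simplices of K are:

  0-simplices (6): a, b, c, d, e, f
  1-simplices (12): ab, ac, ad, ae, bc, bd, bf, ce, cf, de, df, ef
  2-simplices (8): abc, abd, ace, ade, bcf, bdf, cef, def

Hence C_0 ≅ Z^6, C_1 ≅ Z^12, C_2 ≅ Z^8.

Boundary ∂_1: C_1 → C_0 sends each edge [p,q] (with p < q) to q − p.
The 6×12 boundary matrix has rank 5 and Smith normal form diag(1,1,1,1,1).

Boundary ∂_2: C_2 → C_1 sends each 2-simplex [p,q,r] to [q,r] − [p,r] + [p,q]. For instance
  ∂bdf = df − bf + bd,
  ∂def = ef − df + de.
As a 12×8 matrix over Z this has rank 7, with invariant factors (1,1,1,1,1,1,1).

Reading off H_k = ker ∂_k / im ∂_{k+1}:

  H_0: rank C_0 − rank ∂_1 = 6 − 5 = 1, and the invariant factors of ∂_1 are all 1, so H_0 = Z.
  H_1: rank ker ∂_1 − rank ∂_2 = (12 − 5) − 7 = 0, and the invariant factors of ∂_2 are all 1, so H_1 = 0.
  H_2: rank ker ∂_2 − rank ∂_3 = (8 − 7) − 0 = 1, and there is no ∂_3, so H_2 = Z.

As a check, the Euler characteristic is 6 − 12 + 8 = 2, which agrees with 1 − 0 + 1 = 2.

H_0 = Z,  H_1 = 0,  H_2 = Z.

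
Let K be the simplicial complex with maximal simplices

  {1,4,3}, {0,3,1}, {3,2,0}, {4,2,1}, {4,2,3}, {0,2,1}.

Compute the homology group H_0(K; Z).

Take the total order 0 < 1 < 2 < 3 < 4 on the vertex set. Then K (dimension 2) consists of the simplices:

  0-simplices (5): [0], [1], [2], [3], [4]
  1-simplices (9): [0,1], [0,2], [0,3], [1,2], [1,3], [1,4], [2,3], [2,4], [3,4]
  2-simplices (6): [0,1,2], [0,1,3], [0,2,3], [1,2,4], [1,3,4], [2,3,4]

so the chain groups are C_0 ≅ Z^5, C_1 ≅ Z^9, C_2 ≅ Z^6.

The boundary map ∂_1: C_1 → C_0 maps an edge to its endpoints' difference, ∂[p,q] = q − p. For instance
  ∂[1,3] = [3] − [1].
This gives a 5×9 integer matrix of rank 4; reducing to Smith normal form yields diagonal entries (1,1,1,1).

∂_2: C_2 → C_1 acts by ∂[p,q,r] = [q,r] − [p,r] + [p,q]. For instance
  ∂[2,3,4] = [3,4] − [2,4] + [2,3],
  ∂[0,1,3] = [1,3] − [0,3] + [0,1].
The 9×6 boundary matrix has rank 5 and Smith normal form diag(1,1,1,1,1).

Now H_k = ker ∂_k / im ∂_{k+1}, so:

  H_0: rank C_0 − rank ∂_1 = 5 − 4 = 1, and the invariant factors of ∂_1 are all 1, so H_0 ≅ Z.

H_0 = Z.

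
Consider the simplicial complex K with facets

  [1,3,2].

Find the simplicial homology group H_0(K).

H_0 ≅ Z.

We work with the vertex ordering 1 < 2 < 3. The simplices of K, each written with vertices in increasing order, are:

  0-simplices (3): [1], [2], [3]
  1-simplices (3): [1,2], [1,3], [2,3]
  2-simplices (1): [1,2,3]

giving chain groups C_0 ≅ Z^3, C_1 ≅ Z^3, C_2 ≅ Z^1.

∂_1: C_1 → C_0 is given by ∂[p,q] = [q] − [p]. For instance
  ∂[1,2] = [2] − [1].
This gives a 3×3 integer matrix of rank 2; reducing to Smith normal form yields diagonal entries (1,1).

Boundary ∂_2: C_2 → C_1 acts by ∂[p,q,r] = [q,r] − [p,r] + [p,q]. For instance
  ∂[1,2,3] = [2,3] − [1,3] + [1,2].
The 3×1 boundary matrix has rank 1 and Smith normal form diag(1).

Reading off H_k = ker ∂_k / im ∂_{k+1}:

  H_0: rank C_0 − rank ∂_1 = 3 − 2 = 1, and the invariant factors of ∂_1 are all 1, so H_0 ≅ Z.

(K is a triangulation of the 2-simplex.)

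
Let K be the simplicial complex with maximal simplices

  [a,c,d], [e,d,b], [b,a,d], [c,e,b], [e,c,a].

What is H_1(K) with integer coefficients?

H_1 = Z.

K has 5 vertices, 10 edges, 5 triangles.
rank ∂_1 = 4, rank ∂_2 = 5 ⇒ b_1 = 10 − 4 − 5 = 1; all invariant factors of ∂_2 are 1 so no torsion. So H_1 ≅ Z.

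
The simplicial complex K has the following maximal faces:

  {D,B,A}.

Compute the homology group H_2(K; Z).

H_2 ≅ 0.

Take the total order A < B < D on the vertex set. Then K (dimension 2) consists of the simplices:

  0-simplices (3): A, B, D
  1-simplices (3): AB, AD, BD
  2-simplices (1): ABD

Hence C_0 ≅ Z^3, C_1 ≅ Z^3, C_2 ≅ Z^1.

Boundary ∂_1: C_1 → C_0 sends each edge [p,q] (with p < q) to q − p.
This gives a 3×3 integer matrix of rank 2; reducing to Smith normal form yields diagonal entries (1,1).

∂_2: C_2 → C_1 acts by ∂[p,q,r] = [q,r] − [p,r] + [p,q]. For instance
  ∂ABD = BD − AD + AB.
The 3×1 boundary matrix has rank 1 and Smith normal form diag(1).

Reading off H_k = ker ∂_k / im ∂_{k+1}:

  H_2: rank ker ∂_2 − rank ∂_3 = (1 − 1) − 0 = 0, and there is no ∂_3, so H_2 = 0.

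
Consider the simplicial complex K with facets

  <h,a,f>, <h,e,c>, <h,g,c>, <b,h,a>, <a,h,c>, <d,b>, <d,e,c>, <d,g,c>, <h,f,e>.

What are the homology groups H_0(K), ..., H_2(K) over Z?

Take the total order a < b < c < d < e < f < g < h on the vertex set. Then K (dimension 2) consists of the simplices:

  0-simplices (8): a, b, c, d, e, f, g, h
  1-simplices (16): ab, ac, af, ah, bd, bh, cd, ce, cg, ch, de, dg, ef, eh, fh, gh
  2-simplices (8): abh, ach, afh, cde, cdg, ceh, cgh, efh

giving chain groups C_0 ≅ Z^8, C_1 ≅ Z^16, C_2 ≅ Z^8.

The boundary map ∂_1: C_1 → C_0 maps an edge to its endpoints' difference, ∂[p,q] = q − p. For instance
  ∂dg = g − d.
This gives a 8×16 integer matrix of rank 7; reducing to Smith normal form yields diagonal entries (1,1,1,1,1,1,1).

Boundary ∂_2: C_2 → C_1 sends each 2-simplex [p,q,r] to [q,r] − [p,r] + [p,q]. For instance
  ∂cdg = dg − cg + cd,
  ∂afh = fh − ah + af.
As a 16×8 matrix over Z this has rank 8, with invariant factors (1,1,1,1,1,1,1,1).

Reading off H_k = ker ∂_k / im ∂_{k+1}:

  H_0: rank C_0 − rank ∂_1 = 8 − 7 = 1, and the invariant factors of ∂_1 are all 1, so H_0 ≅ Z.
  H_1: rank ker ∂_1 − rank ∂_2 = (16 − 7) − 8 = 1, and the invariant factors of ∂_2 are all 1, so H_1 ≅ Z.
  H_2: rank ker ∂_2 − rank ∂_3 = (8 − 8) − 0 = 0, and there is no ∂_3, so H_2 ≅ 0.

As a check, the Euler characteristic is 8 − 16 + 8 = 0, which agrees with 1 − 1 + 0 = 0.

H_0 = Z,  H_1 = Z,  H_2 = 0.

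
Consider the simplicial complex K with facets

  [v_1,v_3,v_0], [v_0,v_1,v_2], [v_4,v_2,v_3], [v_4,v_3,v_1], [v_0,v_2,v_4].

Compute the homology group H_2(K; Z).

H_2 = 0.

Order the vertices as v_0 < v_1 < v_2 < v_3 < v_4. Listing each simplex with vertices in this order, K has dimension 2 with simplices:

  0-simplices (5): [v_0], [v_1], [v_2], [v_3], [v_4]
  1-simplices (10): [v_0,v_1], [v_0,v_2], [v_0,v_3], [v_0,v_4], [v_1,v_2], [v_1,v_3], [v_1,v_4], [v_2,v_3], [v_2,v_4], [v_3,v_4]
  2-simplices (5): [v_0,v_1,v_2], [v_0,v_1,v_3], [v_0,v_2,v_4], [v_1,v_3,v_4], [v_2,v_3,v_4]

giving chain groups C_0 ≅ Z^5, C_1 ≅ Z^10, C_2 ≅ Z^5.

∂_1: C_1 → C_0 sends each edge [p,q] (with p < q) to q − p. For instance
  ∂[v_1,v_4] = [v_4] − [v_1].
The resulting 5×10 matrix has rank 4, and its Smith normal form has invariant factors (1,1,1,1).

Boundary ∂_2: C_2 → C_1 acts by ∂[p,q,r] = [q,r] − [p,r] + [p,q]. For instance
  ∂[v_1,v_3,v_4] = [v_3,v_4] − [v_1,v_4] + [v_1,v_3],
  ∂[v_0,v_1,v_3] = [v_1,v_3] − [v_0,v_3] + [v_0,v_1].
This gives a 10×5 integer matrix of rank 5; reducing to Smith normal form yields diagonal entries (1,1,1,1,1).

Computing H_k = (kernel of ∂_k) / (image of ∂_{k+1}):

  H_2: rank ker ∂_2 − rank ∂_3 = (5 − 5) − 0 = 0, and there is no ∂_3, so H_2 ≅ 0.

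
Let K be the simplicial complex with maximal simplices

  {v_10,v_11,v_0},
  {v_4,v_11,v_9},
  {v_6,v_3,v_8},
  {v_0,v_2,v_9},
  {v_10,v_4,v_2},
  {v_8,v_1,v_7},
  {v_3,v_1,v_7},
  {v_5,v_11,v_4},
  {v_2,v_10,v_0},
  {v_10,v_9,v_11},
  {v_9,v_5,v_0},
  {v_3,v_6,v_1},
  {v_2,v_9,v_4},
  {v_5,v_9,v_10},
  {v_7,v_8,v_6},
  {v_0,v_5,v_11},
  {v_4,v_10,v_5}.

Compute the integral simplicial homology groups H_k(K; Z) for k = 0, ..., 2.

We work with the vertex ordering v_0 < v_1 < v_2 < v_3 < v_4 < v_5 < v_6 < v_7 < v_8 < v_9 < v_10 < v_11. The simplices of K, each written with vertices in increasing order, are:

  0-simplices (12): [v_0], [v_1], [v_2], [v_3], [v_4], [v_5], [v_6], [v_7], [v_8], [v_9], [v_10], [v_11]
  1-simplices (28): (28 of them)
  2-simplices (17): (17 of them)

giving chain groups C_0 ≅ Z^12, C_1 ≅ Z^28, C_2 ≅ Z^17.

Boundary ∂_1: C_1 → C_0 maps an edge to its endpoints' difference, ∂[p,q] = q − p.
As a 12×28 matrix over Z this has rank 10, with invariant factors (1,1,1,1,1,1,1,1,1,1).

The boundary map ∂_2: C_2 → C_1 maps a triangle to the signed sum of its edges. For instance
  ∂[v_4,v_5,v_11] = [v_5,v_11] − [v_4,v_11] + [v_4,v_5],
  ∂[v_2,v_4,v_10] = [v_4,v_10] − [v_2,v_10] + [v_2,v_4].
As a 28×17 matrix over Z this has rank 17, with invariant factors (1,1,1,1,1,1,1,1,1,1,1,1,1,1,1,1,2).

Now H_k = ker ∂_k / im ∂_{k+1}, so:

  H_0: rank C_0 − rank ∂_1 = 12 − 10 = 2, and the invariant factors of ∂_1 are all 1, so H_0 = Z^2.
  H_1: rank ker ∂_1 − rank ∂_2 = (28 − 10) − 17 = 1, and ∂_2 has invariant factor 2 > 1, so H_1 = Z ⊕ Z/2Z.
  H_2: rank ker ∂_2 − rank ∂_3 = (17 − 17) − 0 = 0, and there is no ∂_3, so H_2 = 0.

H_0 ≅ Z^2,  H_1 ≅ Z ⊕ Z/2Z,  H_2 = 0.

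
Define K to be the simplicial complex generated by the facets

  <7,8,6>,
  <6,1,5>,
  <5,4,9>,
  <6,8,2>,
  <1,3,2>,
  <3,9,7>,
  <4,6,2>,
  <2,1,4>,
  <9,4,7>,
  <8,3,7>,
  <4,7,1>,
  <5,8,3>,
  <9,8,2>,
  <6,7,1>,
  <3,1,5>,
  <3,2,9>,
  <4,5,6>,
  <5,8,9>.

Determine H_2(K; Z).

K has 9 vertices, 27 edges, 18 triangles.
rank ∂_2 = 18, rank ∂_3 = 0 ⇒ b_2 = 18 − 18 − 0 = 0. So H_2 = 0.

H_2 ≅ 0.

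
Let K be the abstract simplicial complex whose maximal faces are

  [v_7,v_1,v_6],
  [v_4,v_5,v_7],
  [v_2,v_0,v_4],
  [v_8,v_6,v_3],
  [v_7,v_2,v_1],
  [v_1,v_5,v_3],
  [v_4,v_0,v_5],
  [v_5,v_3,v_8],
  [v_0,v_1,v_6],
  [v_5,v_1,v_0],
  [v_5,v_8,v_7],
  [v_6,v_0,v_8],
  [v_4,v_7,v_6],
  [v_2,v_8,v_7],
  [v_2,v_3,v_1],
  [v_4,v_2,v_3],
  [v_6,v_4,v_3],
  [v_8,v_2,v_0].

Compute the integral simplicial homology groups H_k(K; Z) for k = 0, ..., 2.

H_0 = Z,  H_1 = Z^2,  H_2 = Z.

K has 9 vertices, 27 edges, 18 triangles.
rank ∂_0 = 0, rank ∂_1 = 8 ⇒ b_0 = 9 − 0 − 8 = 1; all invariant factors of ∂_1 are 1 so no torsion. So H_0 ≅ Z.
rank ∂_1 = 8, rank ∂_2 = 17 ⇒ b_1 = 27 − 8 − 17 = 2; all invariant factors of ∂_2 are 1 so no torsion. So H_1 ≅ Z^2.
rank ∂_2 = 17, rank ∂_3 = 0 ⇒ b_2 = 18 − 17 − 0 = 1. So H_2 ≅ Z.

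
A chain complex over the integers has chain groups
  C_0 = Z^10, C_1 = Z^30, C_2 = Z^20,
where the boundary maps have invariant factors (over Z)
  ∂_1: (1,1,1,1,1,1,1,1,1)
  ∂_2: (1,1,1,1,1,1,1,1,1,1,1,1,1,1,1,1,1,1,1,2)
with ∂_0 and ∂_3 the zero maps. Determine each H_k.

H_0 = Z,  H_1 = Z ⊕ Z/2,  H_2 = 0.

H_0: b_0 = 10 − 0 − 9 = 1; torsion from ∂_1 factors > 1: none. So H_0 = Z.
H_1: b_1 = 30 − 9 − 20 = 1; torsion from ∂_2 factors > 1: [2]. So H_1 = Z ⊕ Z/2.
H_2: b_2 = 20 − 20 − 0 = 0; torsion from ∂_3 factors > 1: none. So H_2 = 0.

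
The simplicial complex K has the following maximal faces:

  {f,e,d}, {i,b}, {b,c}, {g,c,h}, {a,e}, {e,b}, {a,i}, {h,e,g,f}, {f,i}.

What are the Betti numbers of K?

K has 9 vertices, 16 edges, 6 triangles, 1 3-simplex.
rank ∂_0 = 0, rank ∂_1 = 8 ⇒ b_0 = 9 − 0 − 8 = 1; all invariant factors of ∂_1 are 1 so no torsion. So H_0 = Z.
rank ∂_1 = 8, rank ∂_2 = 5 ⇒ b_1 = 16 − 8 − 5 = 3; all invariant factors of ∂_2 are 1 so no torsion. So H_1 = Z^3.
rank ∂_2 = 5, rank ∂_3 = 1 ⇒ b_2 = 6 − 5 − 1 = 0; all invariant factors of ∂_3 are 1 so no torsion. So H_2 = 0.
rank ∂_3 = 1, rank ∂_4 = 0 ⇒ b_3 = 1 − 1 − 0 = 0. So H_3 = 0.

b_0 = 1, b_1 = 3, b_2 = 0, b_3 = 0.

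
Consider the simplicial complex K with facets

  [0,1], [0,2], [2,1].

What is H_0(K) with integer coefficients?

H_0 = Z.

K has 3 vertices, 3 edges.
rank ∂_0 = 0, rank ∂_1 = 2 ⇒ b_0 = 3 − 0 − 2 = 1; all invariant factors of ∂_1 are 1 so no torsion. So H_0 = Z.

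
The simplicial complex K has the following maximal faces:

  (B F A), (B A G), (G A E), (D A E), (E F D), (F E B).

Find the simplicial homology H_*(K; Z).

K has 6 vertices, 12 edges, 6 triangles.
rank ∂_0 = 0, rank ∂_1 = 5 ⇒ b_0 = 6 − 0 − 5 = 1; all invariant factors of ∂_1 are 1 so no torsion. So H_0 ≅ Z.
rank ∂_1 = 5, rank ∂_2 = 6 ⇒ b_1 = 12 − 5 − 6 = 1; all invariant factors of ∂_2 are 1 so no torsion. So H_1 ≅ Z.
rank ∂_2 = 6, rank ∂_3 = 0 ⇒ b_2 = 6 − 6 − 0 = 0. So H_2 ≅ 0.

H_0 ≅ Z,  H_1 ≅ Z,  H_2 = 0.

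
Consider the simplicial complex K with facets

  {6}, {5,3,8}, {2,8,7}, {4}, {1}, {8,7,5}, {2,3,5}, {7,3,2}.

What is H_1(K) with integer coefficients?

Fix the vertex order 1 < 2 < 3 < 4 < 5 < 6 < 7 < 8 and write every simplex with vertices in increasing order. Then dim K = 2 and the simplices of K are:

  0-simplices (8): [1], [2], [3], [4], [5], [6], [7], [8]
  1-simplices (10): [2,3], [2,5], [2,7], [2,8], [3,5], [3,7], [3,8], [5,7], [5,8], [7,8]
  2-simplices (5): [2,3,5], [2,3,7], [2,7,8], [3,5,8], [5,7,8]

giving chain groups C_0 ≅ Z^8, C_1 ≅ Z^10, C_2 ≅ Z^5.

The boundary map ∂_1: C_1 → C_0 sends each edge [p,q] (with p < q) to q − p. For instance
  ∂[2,3] = [3] − [2].
The resulting 8×10 matrix has rank 4, and its Smith normal form has invariant factors (1,1,1,1).

The boundary map ∂_2: C_2 → C_1 sends each 2-simplex [p,q,r] to [q,r] − [p,r] + [p,q]. For instance
  ∂[3,5,8] = [5,8] − [3,8] + [3,5],
  ∂[2,3,5] = [3,5] − [2,5] + [2,3].
The 10×5 boundary matrix has rank 5 and Smith normal form diag(1,1,1,1,1).

From H_k ≅ ker(∂_k) / im(∂_{k+1}) we obtain:

  H_1: rank ker ∂_1 − rank ∂_2 = (10 − 4) − 5 = 1, and the invariant factors of ∂_2 are all 1, so H_1 = Z.

H_1 = Z.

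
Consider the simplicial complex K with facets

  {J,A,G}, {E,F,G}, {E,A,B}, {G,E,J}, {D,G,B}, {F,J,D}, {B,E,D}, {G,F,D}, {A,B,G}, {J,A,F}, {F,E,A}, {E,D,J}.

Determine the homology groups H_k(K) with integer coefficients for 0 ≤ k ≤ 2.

H_0 = Z,  H_1 = Z/2Z,  H_2 = 0.

K has 7 vertices, 18 edges, 12 triangles.
rank ∂_0 = 0, rank ∂_1 = 6 ⇒ b_0 = 7 − 0 − 6 = 1; all invariant factors of ∂_1 are 1 so no torsion. So H_0 ≅ Z.
rank ∂_1 = 6, rank ∂_2 = 12 ⇒ b_1 = 18 − 6 − 12 = 0; ∂_2 has invariant factor(s) [2] giving torsion. So H_1 ≅ Z/2Z.
rank ∂_2 = 12, rank ∂_3 = 0 ⇒ b_2 = 12 − 12 − 0 = 0. So H_2 ≅ 0.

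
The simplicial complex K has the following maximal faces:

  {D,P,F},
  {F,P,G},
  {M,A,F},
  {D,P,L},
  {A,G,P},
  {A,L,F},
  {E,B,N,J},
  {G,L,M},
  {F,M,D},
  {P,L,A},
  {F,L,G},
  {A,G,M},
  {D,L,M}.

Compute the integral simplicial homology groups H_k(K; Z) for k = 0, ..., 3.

We work with the vertex ordering A < B < D < E < F < G < J < L < M < N < P. The simplices of K, each written with vertices in increasing order, are:

  0-simplices (11): A, B, D, E, F, G, J, L, M, N, P
  1-simplices (24): AF, AG, AL, AM, AP, BE, BJ, BN, DF, DL, DM, DP, EJ, EN, FG, FL, FM, FP, GL, GM, GP, JN, LM, LP
  2-simplices (16): AFL, AFM, AGM, AGP, ALP, BEJ, BEN, BJN, DFM, DFP, DLM, DLP, EJN, FGL, FGP, GLM
  3-simplices (1): BEJN

giving chain groups C_0 ≅ Z^11, C_1 ≅ Z^24, C_2 ≅ Z^16, C_3 ≅ Z^1.

Boundary ∂_1: C_1 → C_0 sends each edge [p,q] (with p < q) to q − p.
The resulting 11×24 matrix has rank 9, and its Smith normal form has invariant factors (1,1,1,1,1,1,1,1,1).

Boundary ∂_2: C_2 → C_1 acts by ∂[p,q,r] = [q,r] − [p,r] + [p,q]. For instance
  ∂BEN = EN − BN + BE,
  ∂DFP = FP − DP + DF.
This gives a 24×16 integer matrix of rank 15; reducing to Smith normal form yields diagonal entries (1,1,1,1,1,1,1,1,1,1,1,1,1,1,2).

The boundary map ∂_3: C_3 → C_2 sends each 3-simplex σ to the alternating sum Σ_i (−1)^i (σ with its i-th vertex removed). For instance
  ∂BEJN = EJN − BJN + BEN − BEJ.
As a 16×1 matrix over Z this has rank 1, with invariant factors (1).

Reading off H_k = ker ∂_k / im ∂_{k+1}:

  H_0: rank C_0 − rank ∂_1 = 11 − 9 = 2, and the invariant factors of ∂_1 are all 1, so H_0 = Z^2.
  H_1: rank ker ∂_1 − rank ∂_2 = (24 − 9) − 15 = 0, and ∂_2 has invariant factor 2 > 1, so H_1 = Z_2.
  H_2: rank ker ∂_2 − rank ∂_3 = (16 − 15) − 1 = 0, and the invariant factors of ∂_3 are all 1, so H_2 = 0.
  H_3: rank ker ∂_3 − rank ∂_4 = (1 − 1) − 0 = 0, and there is no ∂_4, so H_3 = 0.

(K is a triangulation of the disjoint union of the 3-simplex and the real projective plane RP^2.)

H_0 = Z^2,  H_1 = Z_2,  H_2 = 0,  H_3 = 0.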